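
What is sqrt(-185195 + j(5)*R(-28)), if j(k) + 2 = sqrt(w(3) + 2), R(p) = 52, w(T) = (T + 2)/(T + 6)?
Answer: sqrt(-1667691 + 156*sqrt(23))/3 ≈ 430.37*I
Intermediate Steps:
w(T) = (2 + T)/(6 + T)
j(k) = -2 + sqrt(23)/3 (j(k) = -2 + sqrt((2 + 3)/(6 + 3) + 2) = -2 + sqrt(5/9 + 2) = -2 + sqrt(23/9) = -2 + sqrt(23)/3)
sqrt(-185195 + j(5)*R(-28)) = sqrt(-185195 + (-2 + sqrt(23)/3)*52) = sqrt(-185195 + (-104 + 52*sqrt(23)/3)) = sqrt(-185299 + 52*sqrt(23)/3)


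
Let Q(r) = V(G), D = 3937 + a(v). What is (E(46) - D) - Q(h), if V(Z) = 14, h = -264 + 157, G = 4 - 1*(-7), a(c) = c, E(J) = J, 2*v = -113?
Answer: -7697/2 ≈ -3848.5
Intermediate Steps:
v = -113/2 (v = (1/2)*(-113) = -113/2 ≈ -56.500)
G = 11 (G = 4 + 7 = 11)
D = 7761/2 (D = 3937 - 113/2 = 7761/2 ≈ 3880.5)
h = -107
Q(r) = 14
(E(46) - D) - Q(h) = (46 - 1*7761/2) - 1*14 = (46 - 7761/2) - 14 = -7669/2 - 14 = -7697/2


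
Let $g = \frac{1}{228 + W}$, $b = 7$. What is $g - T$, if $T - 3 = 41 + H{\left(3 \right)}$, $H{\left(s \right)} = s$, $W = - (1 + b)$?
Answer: $- \frac{10339}{220} \approx -46.995$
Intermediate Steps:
$W = -8$ ($W = - (1 + 7) = \left(-1\right) 8 = -8$)
$T = 47$ ($T = 3 + \left(41 + 3\right) = 3 + 44 = 47$)
$g = \frac{1}{220}$ ($g = \frac{1}{228 - 8} = \frac{1}{220} \approx 0.0045455$)
$g - T = \frac{1}{220} - 47 = - \frac{10339}{220}$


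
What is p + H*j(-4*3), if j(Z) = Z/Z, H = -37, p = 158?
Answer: 121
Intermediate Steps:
j(Z) = 1
p + H*j(-4*3) = 158 - 37*1 = 158 - 37 = 121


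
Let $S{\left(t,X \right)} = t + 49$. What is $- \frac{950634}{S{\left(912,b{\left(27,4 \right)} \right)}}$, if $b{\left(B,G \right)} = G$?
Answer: $- \frac{950634}{961} \approx -989.21$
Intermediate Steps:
$S{\left(t,X \right)} = 49 + t$
$- \frac{950634}{S{\left(912,b{\left(27,4 \right)} \right)}} = - \frac{950634}{49 + 912} = - \frac{950634}{961}$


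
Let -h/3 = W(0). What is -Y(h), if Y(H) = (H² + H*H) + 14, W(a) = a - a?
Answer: -14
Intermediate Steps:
W(a) = 0
h = 0 (h = -3*0 = 0)
Y(H) = 14 + 2*H² (Y(H) = (H² + H²) + 14 = 2*H² + 14 = 14 + 2*H²)
-Y(h) = -(14 + 2*0²) = -(14 + 2*0) = -(14 + 0) = -1*14 = -14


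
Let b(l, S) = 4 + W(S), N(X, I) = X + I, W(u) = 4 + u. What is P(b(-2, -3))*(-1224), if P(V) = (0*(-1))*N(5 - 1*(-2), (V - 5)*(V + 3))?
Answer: 0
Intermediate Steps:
N(X, I) = I + X
b(l, S) = 8 + S (b(l, S) = 4 + (4 + S) = 8 + S)
P(V) = 0 (P(V) = (0*(-1))*((V - 5)*(V + 3) + (5 - 1*(-2))) = 0*((-5 + V)*(3 + V) + (5 + 2)) = 0*((-5 + V)*(3 + V) + 7) = 0*(7 + (-5 + V)*(3 + V)) = 0)
P(b(-2, -3))*(-1224) = 0*(-1224) = 0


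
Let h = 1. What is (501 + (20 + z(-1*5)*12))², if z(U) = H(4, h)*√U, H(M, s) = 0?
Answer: 271441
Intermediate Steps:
z(U) = 0 (z(U) = 0*√U = 0)
(501 + (20 + z(-1*5)*12))² = (501 + (20 + 0*12))² = (501 + (20 + 0))² = (501 + 20)² = 521² = 271441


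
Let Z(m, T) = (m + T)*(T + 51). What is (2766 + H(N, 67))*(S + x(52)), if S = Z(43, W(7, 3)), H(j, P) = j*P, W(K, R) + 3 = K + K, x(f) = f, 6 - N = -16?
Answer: 14416000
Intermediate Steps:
N = 22 (N = 6 - 1*(-16) = 6 + 16 = 22)
W(K, R) = -3 + 2*K (W(K, R) = -3 + (K + K) = -3 + 2*K)
H(j, P) = P*j
Z(m, T) = (51 + T)*(T + m) (Z(m, T) = (T + m)*(51 + T) = (51 + T)*(T + m))
S = 3348 (S = (-3 + 2*7)**2 + 51*(-3 + 2*7) + 51*43 + (-3 + 2*7)*43 = (-3 + 14)**2 + 51*(-3 + 14) + 2193 + (-3 + 14)*43 = 11**2 + 51*11 + 2193 + 11*43 = 121 + 561 + 2193 + 473 = 3348)
(2766 + H(N, 67))*(S + x(52)) = (2766 + 67*22)*(3348 + 52) = (2766 + 1474)*3400 = 4240*3400 = 14416000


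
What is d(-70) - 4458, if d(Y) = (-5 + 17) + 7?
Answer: -4439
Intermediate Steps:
d(Y) = 19 (d(Y) = 12 + 7 = 19)
d(-70) - 4458 = 19 - 4458 = -4439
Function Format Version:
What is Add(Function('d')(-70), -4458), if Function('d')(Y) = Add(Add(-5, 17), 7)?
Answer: -4439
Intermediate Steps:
Function('d')(Y) = 19 (Function('d')(Y) = Add(12, 7) = 19)
Add(Function('d')(-70), -4458) = Add(19, -4458) = -4439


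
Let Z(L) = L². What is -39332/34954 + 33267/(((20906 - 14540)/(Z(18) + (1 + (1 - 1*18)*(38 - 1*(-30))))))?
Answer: -161091569695/37086194 ≈ -4343.7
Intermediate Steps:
-39332/34954 + 33267/(((20906 - 14540)/(Z(18) + (1 + (1 - 1*18)*(38 - 1*(-30)))))) = -39332/34954 + 33267/(((20906 - 14540)/(18² + (1 + (1 - 1*18)*(38 - 1*(-30)))))) = -39332*1/34954 + 33267/((6366/(324 + (1 + (1 - 18)*(38 + 30))))) = -19666/17477 + 33267/((6366/(324 + (1 - 17*68)))) = -19666/17477 + 33267/((6366/(324 + (1 - 1156)))) = -19666/17477 + 33267/((6366/(324 - 1155))) = -19666/17477 + 33267/((6366/(-831))) = -19666/17477 + 33267/((6366*(-1/831))) = -19666/17477 + 33267/(-2122/277) = -19666/17477 + 33267*(-277/2122) = -19666/17477 - 9214959/2122 = -161091569695/37086194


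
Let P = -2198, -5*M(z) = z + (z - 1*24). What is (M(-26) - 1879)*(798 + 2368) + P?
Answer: -29514944/5 ≈ -5.9030e+6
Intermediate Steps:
M(z) = 24/5 - 2*z/5 (M(z) = -(z + (z - 1*24))/5 = -(z + (z - 24))/5 = -(z + (-24 + z))/5 = -(-24 + 2*z)/5 = 24/5 - 2*z/5)
(M(-26) - 1879)*(798 + 2368) + P = ((24/5 - 2/5*(-26)) - 1879)*(798 + 2368) - 2198 = ((24/5 + 52/5) - 1879)*3166 - 2198 = (76/5 - 1879)*3166 - 2198 = -9319/5*3166 - 2198 = -29503954/5 - 2198 = -29514944/5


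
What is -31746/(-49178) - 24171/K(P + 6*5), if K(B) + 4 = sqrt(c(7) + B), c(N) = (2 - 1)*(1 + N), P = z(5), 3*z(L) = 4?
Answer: -509355537/122945 - 3453*sqrt(354)/10 ≈ -10640.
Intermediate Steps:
z(L) = 4/3 (z(L) = (1/3)*4 = 4/3)
P = 4/3 ≈ 1.3333
c(N) = 1 + N (c(N) = 1*(1 + N) = 1 + N)
K(B) = -4 + sqrt(8 + B) (K(B) = -4 + sqrt((1 + 7) + B) = -4 + sqrt(8 + B))
-31746/(-49178) - 24171/K(P + 6*5) = -31746/(-49178) - 24171/(-4 + sqrt(8 + (4/3 + 6*5))) = -31746*(-1/49178) - 24171/(-4 + sqrt(8 + (4/3 + 30))) = 15873/24589 - 24171/(-4 + sqrt(8 + 94/3)) = 15873/24589 - 24171/(-4 + sqrt(118/3)) = 15873/24589 - 24171/(-4 + sqrt(354)/3)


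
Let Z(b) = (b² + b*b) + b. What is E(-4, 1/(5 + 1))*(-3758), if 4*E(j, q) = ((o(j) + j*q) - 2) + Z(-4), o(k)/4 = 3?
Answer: -105224/3 ≈ -35075.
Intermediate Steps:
Z(b) = b + 2*b² (Z(b) = (b² + b²) + b = 2*b² + b = b + 2*b²)
o(k) = 12 (o(k) = 4*3 = 12)
E(j, q) = 19/2 + j*q/4 (E(j, q) = (((12 + j*q) - 2) - 4*(1 + 2*(-4)))/4 = ((10 + j*q) - 4*(1 - 8))/4 = ((10 + j*q) - 4*(-7))/4 = ((10 + j*q) + 28)/4 = (38 + j*q)/4 = 19/2 + j*q/4)
E(-4, 1/(5 + 1))*(-3758) = (19/2 + (¼)*(-4)/(5 + 1))*(-3758) = (19/2 + (¼)*(-4)/6)*(-3758) = (19/2 + (¼)*(-4)*(⅙))*(-3758) = (19/2 - ⅙)*(-3758) = (28/3)*(-3758) = -105224/3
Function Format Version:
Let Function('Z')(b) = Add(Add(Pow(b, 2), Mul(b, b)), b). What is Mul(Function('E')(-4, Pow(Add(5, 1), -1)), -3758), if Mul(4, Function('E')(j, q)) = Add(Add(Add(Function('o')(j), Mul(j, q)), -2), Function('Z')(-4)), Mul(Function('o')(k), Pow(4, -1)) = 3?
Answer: Rational(-105224, 3) ≈ -35075.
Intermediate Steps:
Function('Z')(b) = Add(b, Mul(2, Pow(b, 2))) (Function('Z')(b) = Add(Add(Pow(b, 2), Pow(b, 2)), b) = Add(Mul(2, Pow(b, 2)), b) = Add(b, Mul(2, Pow(b, 2))))
Function('o')(k) = 12 (Function('o')(k) = Mul(4, 3) = 12)
Function('E')(j, q) = Add(Rational(19, 2), Mul(Rational(1, 4), j, q)) (Function('E')(j, q) = Mul(Rational(1, 4), Add(Add(Add(12, Mul(j, q)), -2), Mul(-4, Add(1, Mul(2, -4))))) = Mul(Rational(1, 4), Add(Add(10, Mul(j, q)), Mul(-4, Add(1, -8)))) = Mul(Rational(1, 4), Add(Add(10, Mul(j, q)), Mul(-4, -7))) = Mul(Rational(1, 4), Add(Add(10, Mul(j, q)), 28)) = Mul(Rational(1, 4), Add(38, Mul(j, q))) = Add(Rational(19, 2), Mul(Rational(1, 4), j, q)))
Mul(Function('E')(-4, Pow(Add(5, 1), -1)), -3758) = Mul(Add(Rational(19, 2), Mul(Rational(1, 4), -4, Pow(Add(5, 1), -1))), -3758) = Mul(Add(Rational(19, 2), Mul(Rational(1, 4), -4, Pow(6, -1))), -3758) = Mul(Add(Rational(19, 2), Mul(Rational(1, 4), -4, Rational(1, 6))), -3758) = Mul(Add(Rational(19, 2), Rational(-1, 6)), -3758) = Mul(Rational(28, 3), -3758) = Rational(-105224, 3)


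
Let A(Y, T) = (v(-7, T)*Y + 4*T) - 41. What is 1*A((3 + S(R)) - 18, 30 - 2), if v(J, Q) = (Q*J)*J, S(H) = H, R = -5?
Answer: -27369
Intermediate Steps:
v(J, Q) = Q*J² (v(J, Q) = (J*Q)*J = Q*J²)
A(Y, T) = -41 + 4*T + 49*T*Y (A(Y, T) = ((T*(-7)²)*Y + 4*T) - 41 = ((T*49)*Y + 4*T) - 41 = ((49*T)*Y + 4*T) - 41 = (49*T*Y + 4*T) - 41 = (4*T + 49*T*Y) - 41 = -41 + 4*T + 49*T*Y)
1*A((3 + S(R)) - 18, 30 - 2) = 1*(-41 + 4*(30 - 2) + 49*(30 - 2)*((3 - 5) - 18)) = 1*(-41 + 4*28 + 49*28*(-2 - 18)) = 1*(-41 + 112 + 49*28*(-20)) = 1*(-41 + 112 - 27440) = 1*(-27369) = -27369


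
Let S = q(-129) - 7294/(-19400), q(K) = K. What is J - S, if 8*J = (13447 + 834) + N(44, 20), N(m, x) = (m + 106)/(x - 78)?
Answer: 269123331/140650 ≈ 1913.4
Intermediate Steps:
N(m, x) = (106 + m)/(-78 + x)
S = -1247653/9700 (S = -129 - 7294/(-19400) = -129 - 7294*(-1/19400) = -129 + 3647/9700 = -1247653/9700 ≈ -128.62)
J = 207037/116 (J = ((13447 + 834) + (106 + 44)/(-78 + 20))/8 = (14281 + 150/(-58))/8 = (14281 - 1/58*150)/8 = (14281 - 75/29)/8 = (⅛)*(414074/29) = 207037/116 ≈ 1784.8)
J - S = 207037/116 - 1*(-1247653/9700) = 207037/116 + 1247653/9700 = 269123331/140650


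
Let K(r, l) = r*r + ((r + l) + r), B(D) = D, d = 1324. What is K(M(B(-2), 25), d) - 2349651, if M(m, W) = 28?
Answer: -2347487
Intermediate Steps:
K(r, l) = l + r² + 2*r (K(r, l) = r² + ((l + r) + r) = r² + (l + 2*r) = l + r² + 2*r)
K(M(B(-2), 25), d) - 2349651 = (1324 + 28² + 2*28) - 2349651 = (1324 + 784 + 56) - 2349651 = 2164 - 2349651 = -2347487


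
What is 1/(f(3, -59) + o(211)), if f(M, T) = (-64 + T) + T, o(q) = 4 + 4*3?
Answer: -1/166 ≈ -0.0060241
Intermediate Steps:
o(q) = 16 (o(q) = 4 + 12 = 16)
f(M, T) = -64 + 2*T
1/(f(3, -59) + o(211)) = 1/((-64 + 2*(-59)) + 16) = 1/((-64 - 118) + 16) = 1/(-182 + 16) = 1/(-166) = -1/166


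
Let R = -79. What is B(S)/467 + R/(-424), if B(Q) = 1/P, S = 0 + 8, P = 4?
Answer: 36999/198008 ≈ 0.18686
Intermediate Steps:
S = 8
B(Q) = 1/4
B(S)/467 + R/(-424) = (1/4)/467 - 79/(-424) = (1/4)*(1/467) - 79*(-1/424) = 1/1868 + 79/424 = 36999/198008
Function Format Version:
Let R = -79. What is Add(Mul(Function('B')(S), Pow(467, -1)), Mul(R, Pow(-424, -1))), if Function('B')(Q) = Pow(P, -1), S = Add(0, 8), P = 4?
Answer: Rational(36999, 198008) ≈ 0.18686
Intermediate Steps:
S = 8
Function('B')(Q) = Rational(1, 4) (Function('B')(Q) = Pow(4, -1) = Rational(1, 4))
Add(Mul(Function('B')(S), Pow(467, -1)), Mul(R, Pow(-424, -1))) = Add(Mul(Rational(1, 4), Pow(467, -1)), Mul(-79, Pow(-424, -1))) = Add(Mul(Rational(1, 4), Rational(1, 467)), Mul(-79, Rational(-1, 424))) = Add(Rational(1, 1868), Rational(79, 424)) = Rational(36999, 198008)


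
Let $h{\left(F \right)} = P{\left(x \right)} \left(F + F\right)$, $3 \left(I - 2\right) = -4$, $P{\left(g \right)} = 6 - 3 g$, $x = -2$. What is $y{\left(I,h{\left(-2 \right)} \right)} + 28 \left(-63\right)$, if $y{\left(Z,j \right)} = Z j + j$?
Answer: $-1844$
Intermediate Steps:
$I = \frac{2}{3}$ ($I = 2 + \frac{1}{3} \left(-4\right) = 2 - \frac{4}{3} = \frac{2}{3} \approx 0.66667$)
$h{\left(F \right)} = 24 F$ ($h{\left(F \right)} = \left(6 - -6\right) \left(F + F\right) = \left(6 + 6\right) 2 F = 12 \cdot 2 F = 24 F$)
$y{\left(Z,j \right)} = j + Z j$
$y{\left(I,h{\left(-2 \right)} \right)} + 28 \left(-63\right) = 24 \left(-2\right) \left(1 + \frac{2}{3}\right) + 28 \left(-63\right) = \left(-48\right) \frac{5}{3} - 1764 = -80 - 1764 = -1844$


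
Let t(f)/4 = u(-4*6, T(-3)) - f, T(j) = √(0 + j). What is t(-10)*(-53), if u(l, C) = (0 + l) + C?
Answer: 2968 - 212*I*√3 ≈ 2968.0 - 367.19*I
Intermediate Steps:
T(j) = √j
u(l, C) = C + l (u(l, C) = l + C = C + l)
t(f) = -96 - 4*f + 4*I*√3 (t(f) = 4*((√(-3) - 4*6) - f) = 4*((I*√3 - 24) - f) = 4*((-24 + I*√3) - f) = 4*(-24 - f + I*√3) = -96 - 4*f + 4*I*√3)
t(-10)*(-53) = (-96 - 4*(-10) + 4*I*√3)*(-53) = (-96 + 40 + 4*I*√3)*(-53) = (-56 + 4*I*√3)*(-53) = 2968 - 212*I*√3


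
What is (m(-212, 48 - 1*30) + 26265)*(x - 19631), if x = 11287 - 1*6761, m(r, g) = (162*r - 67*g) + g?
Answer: 139978035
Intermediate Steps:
m(r, g) = -66*g + 162*r (m(r, g) = (-67*g + 162*r) + g = -66*g + 162*r)
x = 4526 (x = 11287 - 6761 = 4526)
(m(-212, 48 - 1*30) + 26265)*(x - 19631) = ((-66*(48 - 1*30) + 162*(-212)) + 26265)*(4526 - 19631) = ((-66*(48 - 30) - 34344) + 26265)*(-15105) = ((-66*18 - 34344) + 26265)*(-15105) = ((-1188 - 34344) + 26265)*(-15105) = (-35532 + 26265)*(-15105) = -9267*(-15105) = 139978035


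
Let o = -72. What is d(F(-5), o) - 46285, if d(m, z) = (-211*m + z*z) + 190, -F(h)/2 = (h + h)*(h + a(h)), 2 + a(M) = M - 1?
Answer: 13949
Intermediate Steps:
a(M) = -3 + M (a(M) = -2 + (M - 1) = -2 + (-1 + M) = -3 + M)
F(h) = -4*h*(-3 + 2*h) (F(h) = -2*(h + h)*(h + (-3 + h)) = -2*2*h*(-3 + 2*h) = -4*h*(-3 + 2*h))
d(m, z) = 190 + z**2 - 211*m (d(m, z) = (-211*m + z**2) + 190 = (z**2 - 211*m) + 190 = 190 + z**2 - 211*m)
d(F(-5), o) - 46285 = (190 + (-72)**2 - 844*(-5)*(3 - 2*(-5))) - 46285 = (190 + 5184 - 844*(-5)*(3 + 10)) - 46285 = (190 + 5184 - 844*(-5)*13) - 46285 = (190 + 5184 - 211*(-260)) - 46285 = (190 + 5184 + 54860) - 46285 = 60234 - 46285 = 13949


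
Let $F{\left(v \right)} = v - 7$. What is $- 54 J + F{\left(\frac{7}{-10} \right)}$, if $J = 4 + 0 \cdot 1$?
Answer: $- \frac{2237}{10} \approx -223.7$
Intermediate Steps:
$F{\left(v \right)} = -7 + v$ ($F{\left(v \right)} = v - 7 = -7 + v$)
$J = 4$ ($J = 4 + 0 = 4$)
$- 54 J + F{\left(\frac{7}{-10} \right)} = \left(-54\right) 4 - \left(7 - \frac{7}{-10}\right) = -216 + \left(-7 + 7 \left(- \frac{1}{10}\right)\right) = -216 - \frac{77}{10} = - \frac{2237}{10}$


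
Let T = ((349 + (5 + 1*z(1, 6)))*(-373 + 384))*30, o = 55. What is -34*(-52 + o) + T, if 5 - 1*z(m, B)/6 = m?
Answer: 124638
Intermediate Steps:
z(m, B) = 30 - 6*m
T = 124740 (T = ((349 + (5 + 1*(30 - 6*1)))*(-373 + 384))*30 = ((349 + (5 + 1*(30 - 6)))*11)*30 = ((349 + (5 + 1*24))*11)*30 = ((349 + (5 + 24))*11)*30 = ((349 + 29)*11)*30 = (378*11)*30 = 4158*30 = 124740)
-34*(-52 + o) + T = -34*(-52 + 55) + 124740 = -34*3 + 124740 = -102 + 124740 = 124638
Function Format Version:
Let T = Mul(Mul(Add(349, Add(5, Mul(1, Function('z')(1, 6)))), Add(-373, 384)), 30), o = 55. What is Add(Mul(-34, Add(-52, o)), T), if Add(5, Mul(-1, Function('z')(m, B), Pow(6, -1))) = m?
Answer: 124638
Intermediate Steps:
Function('z')(m, B) = Add(30, Mul(-6, m))
T = 124740 (T = Mul(Mul(Add(349, Add(5, Mul(1, Add(30, Mul(-6, 1))))), Add(-373, 384)), 30) = Mul(Mul(Add(349, Add(5, Mul(1, Add(30, -6)))), 11), 30) = Mul(Mul(Add(349, Add(5, Mul(1, 24))), 11), 30) = Mul(Mul(Add(349, Add(5, 24)), 11), 30) = Mul(Mul(Add(349, 29), 11), 30) = Mul(Mul(378, 11), 30) = Mul(4158, 30) = 124740)
Add(Mul(-34, Add(-52, o)), T) = Add(Mul(-34, Add(-52, 55)), 124740) = Add(Mul(-34, 3), 124740) = Add(-102, 124740) = 124638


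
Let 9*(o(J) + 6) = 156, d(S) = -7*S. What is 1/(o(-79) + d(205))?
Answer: -3/4271 ≈ -0.00070241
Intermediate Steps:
o(J) = 34/3 (o(J) = -6 + (⅑)*156 = -6 + 52/3 = 34/3)
1/(o(-79) + d(205)) = 1/(34/3 - 7*205) = 1/(34/3 - 1435) = 1/(-4271/3) = -3/4271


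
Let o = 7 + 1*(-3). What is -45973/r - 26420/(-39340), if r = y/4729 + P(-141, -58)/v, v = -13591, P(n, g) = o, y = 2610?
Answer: -5811984289102875/69737219398 ≈ -83341.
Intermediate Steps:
o = 4 (o = 7 - 3 = 4)
P(n, g) = 4
r = 35453594/64271839 (r = 2610/4729 + 4/(-13591) = 2610*(1/4729) + 4*(-1/13591) = 2610/4729 - 4/13591 = 35453594/64271839 ≈ 0.55162)
-45973/r - 26420/(-39340) = -45973/35453594/64271839 - 26420/(-39340) = -45973*64271839/35453594 - 26420*(-1/39340) = -2954769254347/35453594 + 1321/1967 = -5811984289102875/69737219398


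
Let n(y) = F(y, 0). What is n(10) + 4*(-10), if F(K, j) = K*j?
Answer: -40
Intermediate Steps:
n(y) = 0 (n(y) = y*0 = 0)
n(10) + 4*(-10) = 0 + 4*(-10) = 0 - 40 = -40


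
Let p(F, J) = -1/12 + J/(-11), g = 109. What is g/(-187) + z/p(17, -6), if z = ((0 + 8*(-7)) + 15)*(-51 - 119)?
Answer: 172040831/11407 ≈ 15082.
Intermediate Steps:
p(F, J) = -1/12 - J/11 (p(F, J) = -1*1/12 + J*(-1/11) = -1/12 - J/11)
z = 6970 (z = ((0 - 56) + 15)*(-170) = (-56 + 15)*(-170) = -41*(-170) = 6970)
g/(-187) + z/p(17, -6) = 109/(-187) + 6970/(-1/12 - 1/11*(-6)) = 109*(-1/187) + 6970/(-1/12 + 6/11) = -109/187 + 6970/(61/132) = -109/187 + 6970*(132/61) = -109/187 + 920040/61 = 172040831/11407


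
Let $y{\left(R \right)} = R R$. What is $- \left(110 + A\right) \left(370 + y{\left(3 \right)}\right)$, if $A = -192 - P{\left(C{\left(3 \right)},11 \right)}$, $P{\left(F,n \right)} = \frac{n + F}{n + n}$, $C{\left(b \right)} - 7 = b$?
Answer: $\frac{691675}{22} \approx 31440.0$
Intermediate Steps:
$y{\left(R \right)} = R^{2}$
$C{\left(b \right)} = 7 + b$
$P{\left(F,n \right)} = \frac{F + n}{2 n}$
$A = - \frac{4245}{22}$ ($A = -192 - \frac{\left(7 + 3\right) + 11}{2 \cdot 11} = -192 - \frac{1}{2} \cdot \frac{1}{11} \left(10 + 11\right) = -192 - \frac{1}{2} \cdot \frac{1}{11} \cdot 21 = -192 - \frac{21}{22} = - \frac{4245}{22} \approx -192.95$)
$- \left(110 + A\right) \left(370 + y{\left(3 \right)}\right) = - \left(110 - \frac{4245}{22}\right) \left(370 + 3^{2}\right) = - \frac{\left(-1825\right) \left(370 + 9\right)}{22} = - \frac{\left(-1825\right) 379}{22} = \left(-1\right) \left(- \frac{691675}{22}\right) = \frac{691675}{22}$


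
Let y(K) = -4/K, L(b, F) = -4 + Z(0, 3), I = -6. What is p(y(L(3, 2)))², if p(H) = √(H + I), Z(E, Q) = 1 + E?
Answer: -14/3 ≈ -4.6667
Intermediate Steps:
L(b, F) = -3 (L(b, F) = -4 + (1 + 0) = -4 + 1 = -3)
p(H) = √(-6 + H) (p(H) = √(H - 6) = √(-6 + H))
p(y(L(3, 2)))² = (√(-6 - 4/(-3)))² = (√(-6 - 4*(-⅓)))² = (√(-6 + 4/3))² = (√(-14/3))² = (I*√42/3)² = -14/3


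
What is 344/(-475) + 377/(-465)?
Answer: -67807/44175 ≈ -1.5350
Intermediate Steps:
344/(-475) + 377/(-465) = 344*(-1/475) + 377*(-1/465) = -344/475 - 377/465 = -67807/44175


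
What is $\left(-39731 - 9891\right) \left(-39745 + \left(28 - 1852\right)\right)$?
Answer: $2062736918$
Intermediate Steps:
$\left(-39731 - 9891\right) \left(-39745 + \left(28 - 1852\right)\right) = - 49622 \left(-39745 - 1824\right) = \left(-49622\right) \left(-41569\right) = 2062736918$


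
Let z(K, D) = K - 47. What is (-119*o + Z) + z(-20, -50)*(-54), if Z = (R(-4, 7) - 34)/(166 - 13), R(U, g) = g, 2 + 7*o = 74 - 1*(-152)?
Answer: -3233/17 ≈ -190.18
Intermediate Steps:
z(K, D) = -47 + K
o = 32 (o = -2/7 + (74 - 1*(-152))/7 = -2/7 + (74 + 152)/7 = -2/7 + (1/7)*226 = -2/7 + 226/7 = 32)
Z = -3/17 (Z = (7 - 34)/(166 - 13) = -27/153 = -27*1/153 = -3/17 ≈ -0.17647)
(-119*o + Z) + z(-20, -50)*(-54) = (-119*32 - 3/17) + (-47 - 20)*(-54) = (-3808 - 3/17) - 67*(-54) = -64739/17 + 3618 = -3233/17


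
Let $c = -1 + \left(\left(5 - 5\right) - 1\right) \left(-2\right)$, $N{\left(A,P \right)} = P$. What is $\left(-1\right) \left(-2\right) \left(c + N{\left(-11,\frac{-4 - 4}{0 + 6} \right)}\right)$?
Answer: $- \frac{2}{3} \approx -0.66667$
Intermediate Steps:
$c = 1$ ($c = -1 + \left(\left(5 - 5\right) - 1\right) \left(-2\right) = -1 + \left(0 - 1\right) \left(-2\right) = -1 - -2 = -1 + 2 = 1$)
$\left(-1\right) \left(-2\right) \left(c + N{\left(-11,\frac{-4 - 4}{0 + 6} \right)}\right) = \left(-1\right) \left(-2\right) \left(1 + \frac{-4 - 4}{0 + 6}\right) = 2 \left(1 - \frac{8}{6}\right) = 2 \left(1 - \frac{4}{3}\right) = 2 \left(- \frac{1}{3}\right) = - \frac{2}{3}$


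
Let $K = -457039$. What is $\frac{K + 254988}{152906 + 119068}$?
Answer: $- \frac{202051}{271974} \approx -0.74291$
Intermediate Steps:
$\frac{K + 254988}{152906 + 119068} = \frac{-457039 + 254988}{152906 + 119068} = - \frac{202051}{271974}$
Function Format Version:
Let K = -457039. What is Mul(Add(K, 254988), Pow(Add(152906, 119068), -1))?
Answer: Rational(-202051, 271974) ≈ -0.74291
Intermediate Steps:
Mul(Add(K, 254988), Pow(Add(152906, 119068), -1)) = Mul(Add(-457039, 254988), Pow(Add(152906, 119068), -1)) = Mul(-202051, Pow(271974, -1)) = Mul(-202051, Rational(1, 271974)) = Rational(-202051, 271974)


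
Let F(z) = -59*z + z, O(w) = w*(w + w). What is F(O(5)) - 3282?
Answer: -6182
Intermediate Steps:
O(w) = 2*w² (O(w) = w*(2*w) = 2*w²)
F(z) = -58*z
F(O(5)) - 3282 = -116*5² - 3282 = -116*25 - 3282 = -58*50 - 3282 = -2900 - 3282 = -6182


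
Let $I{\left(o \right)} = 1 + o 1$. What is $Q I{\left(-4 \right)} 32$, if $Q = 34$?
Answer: $-3264$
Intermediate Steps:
$I{\left(o \right)} = 1 + o$
$Q I{\left(-4 \right)} 32 = 34 \left(1 - 4\right) 32 = 34 \left(-3\right) 32 = \left(-102\right) 32 = -3264$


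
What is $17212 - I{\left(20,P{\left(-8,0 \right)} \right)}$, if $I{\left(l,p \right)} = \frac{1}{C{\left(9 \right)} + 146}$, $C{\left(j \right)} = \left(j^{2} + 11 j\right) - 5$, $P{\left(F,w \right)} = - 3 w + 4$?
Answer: $\frac{5525051}{321} \approx 17212.0$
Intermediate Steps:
$P{\left(F,w \right)} = 4 - 3 w$
$C{\left(j \right)} = -5 + j^{2} + 11 j$
$I{\left(l,p \right)} = \frac{1}{321}$ ($I{\left(l,p \right)} = \frac{1}{\left(-5 + 9^{2} + 11 \cdot 9\right) + 146} = \frac{1}{\left(-5 + 81 + 99\right) + 146} = \frac{1}{175 + 146} = \frac{1}{321}$)
$17212 - I{\left(20,P{\left(-8,0 \right)} \right)} = 17212 - \frac{1}{321} = \frac{5525051}{321}$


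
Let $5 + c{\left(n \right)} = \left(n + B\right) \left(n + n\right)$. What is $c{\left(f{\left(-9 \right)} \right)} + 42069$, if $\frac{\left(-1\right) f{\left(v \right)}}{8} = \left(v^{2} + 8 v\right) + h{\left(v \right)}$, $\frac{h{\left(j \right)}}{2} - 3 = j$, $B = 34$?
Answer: $44848$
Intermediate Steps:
$h{\left(j \right)} = 6 + 2 j$
$f{\left(v \right)} = -48 - 80 v - 8 v^{2}$ ($f{\left(v \right)} = - 8 \left(\left(v^{2} + 8 v\right) + \left(6 + 2 v\right)\right) = - 8 \left(6 + v^{2} + 10 v\right) = -48 - 80 v - 8 v^{2}$)
$c{\left(n \right)} = -5 + 2 n \left(34 + n\right)$ ($c{\left(n \right)} = -5 + \left(n + 34\right) \left(n + n\right) = -5 + \left(34 + n\right) 2 n = -5 + 2 n \left(34 + n\right)$)
$c{\left(f{\left(-9 \right)} \right)} + 42069 = \left(-5 + 2 \left(-48 - -720 - 8 \left(-9\right)^{2}\right)^{2} + 68 \left(-48 - -720 - 8 \left(-9\right)^{2}\right)\right) + 42069 = \left(-5 + 2 \left(-48 + 720 - 648\right)^{2} + 68 \left(-48 + 720 - 648\right)\right) + 42069 = \left(-5 + 2 \cdot 24^{2} + 68 \cdot 24\right) + 42069 = \left(-5 + 2 \cdot 576 + 1632\right) + 42069 = \left(-5 + 1152 + 1632\right) + 42069 = 2779 + 42069 = 44848$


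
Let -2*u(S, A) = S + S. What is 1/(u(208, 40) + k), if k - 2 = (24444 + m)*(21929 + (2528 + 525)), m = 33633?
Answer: 1/1450879408 ≈ 6.8924e-10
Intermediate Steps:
u(S, A) = -S (u(S, A) = -(S + S)/2 = -S)
k = 1450879616 (k = 2 + (24444 + 33633)*(21929 + (2528 + 525)) = 2 + 58077*(21929 + 3053) = 2 + 58077*24982 = 2 + 1450879614 = 1450879616)
1/(u(208, 40) + k) = 1/(-1*208 + 1450879616) = 1/(-208 + 1450879616) = 1/1450879408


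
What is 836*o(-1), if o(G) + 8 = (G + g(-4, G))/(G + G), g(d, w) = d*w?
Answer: -7942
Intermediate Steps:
o(G) = -19/2 (o(G) = -8 + (G - 4*G)/(G + G) = -8 + (-3*G)/((2*G)) = -8 + (-3*G)*(1/(2*G)) = -8 - 3/2 = -19/2)
836*o(-1) = 836*(-19/2) = -7942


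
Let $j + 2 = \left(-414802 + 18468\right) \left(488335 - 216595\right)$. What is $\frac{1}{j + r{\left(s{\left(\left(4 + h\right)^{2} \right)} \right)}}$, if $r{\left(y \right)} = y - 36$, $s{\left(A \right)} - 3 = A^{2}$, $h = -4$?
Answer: $- \frac{1}{107699801195} \approx -9.2851 \cdot 10^{-12}$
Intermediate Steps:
$j = -107699801162$ ($j = -2 + \left(-414802 + 18468\right) \left(488335 - 216595\right) = -2 - 107699801160 = -107699801162$)
$s{\left(A \right)} = 3 + A^{2}$
$r{\left(y \right)} = -36 + y$ ($r{\left(y \right)} = y - 36 = -36 + y$)
$\frac{1}{j + r{\left(s{\left(\left(4 + h\right)^{2} \right)} \right)}} = \frac{1}{-107699801162 - \left(33 - \left(4 - 4\right)^{4}\right)} = \frac{1}{-107699801162 - \left(33 + 0\right)} = \frac{1}{-107699801162 + \left(-36 + \left(3 + 0\right)\right)} = \frac{1}{-107699801162 + \left(-36 + 3\right)} = \frac{1}{-107699801162 - 33} = \frac{1}{-107699801195} = - \frac{1}{107699801195}$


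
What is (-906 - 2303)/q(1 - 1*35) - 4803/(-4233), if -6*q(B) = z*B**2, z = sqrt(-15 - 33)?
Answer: 1601/1411 - 3209*I*sqrt(3)/2312 ≈ 1.1347 - 2.404*I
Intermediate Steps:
z = 4*I*sqrt(3) (z = sqrt(-48) = 4*I*sqrt(3) ≈ 6.9282*I)
q(B) = -2*I*sqrt(3)*B**2/3 (q(B) = -4*I*sqrt(3)*B**2/6 = -2*I*sqrt(3)*B**2/3)
(-906 - 2303)/q(1 - 1*35) - 4803/(-4233) = (-906 - 2303)/((-2*I*sqrt(3)*(1 - 1*35)**2/3)) - 4803/(-4233) = -3209*I*sqrt(3)/(2*(1 - 35)**2) - 4803*(-1/4233) = -3209*I*sqrt(3)/2312 + 1601/1411 = 1601/1411 - 3209*I*sqrt(3)/2312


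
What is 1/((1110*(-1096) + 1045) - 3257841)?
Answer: -1/4473356 ≈ -2.2355e-7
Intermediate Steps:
1/((1110*(-1096) + 1045) - 3257841) = 1/((-1216560 + 1045) - 3257841) = 1/(-1215515 - 3257841) = 1/(-4473356) = -1/4473356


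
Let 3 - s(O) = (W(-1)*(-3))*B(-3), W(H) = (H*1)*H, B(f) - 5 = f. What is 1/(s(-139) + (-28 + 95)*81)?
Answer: 1/5436 ≈ 0.00018396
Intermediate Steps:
B(f) = 5 + f
W(H) = H² (W(H) = H*H = H²)
s(O) = 9 (s(O) = 3 - (-1)²*(-3)*(5 - 3) = 3 - 1*(-3)*2 = 3 - (-3)*2 = 3 - 1*(-6) = 3 + 6 = 9)
1/(s(-139) + (-28 + 95)*81) = 1/(9 + (-28 + 95)*81) = 1/(9 + 67*81) = 1/(9 + 5427) = 1/5436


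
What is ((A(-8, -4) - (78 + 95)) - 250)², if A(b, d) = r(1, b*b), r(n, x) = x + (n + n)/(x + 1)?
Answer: 544428889/4225 ≈ 1.2886e+5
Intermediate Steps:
r(n, x) = x + 2*n/(1 + x) (r(n, x) = x + (2*n)/(1 + x) = x + 2*n/(1 + x))
A(b, d) = (2 + b² + b⁴)/(1 + b²) (A(b, d) = (b*b + (b*b)² + 2*1)/(1 + b*b) = (b² + (b²)² + 2)/(1 + b²) = (b² + b⁴ + 2)/(1 + b²) = (2 + b² + b⁴)/(1 + b²))
((A(-8, -4) - (78 + 95)) - 250)² = (((2 + (-8)² + (-8)⁴)/(1 + (-8)²) - (78 + 95)) - 250)² = (((2 + 64 + 4096)/(1 + 64) - 1*173) - 250)² = ((4162/65 - 173) - 250)² = (-7083/65 - 250)² = (-23333/65)² = 544428889/4225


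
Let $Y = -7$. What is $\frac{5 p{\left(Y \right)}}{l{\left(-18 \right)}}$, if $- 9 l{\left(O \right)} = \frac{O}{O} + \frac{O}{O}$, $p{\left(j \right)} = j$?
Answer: $\frac{315}{2} \approx 157.5$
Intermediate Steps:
$l{\left(O \right)} = - \frac{2}{9}$ ($l{\left(O \right)} = - \frac{\frac{O}{O} + \frac{O}{O}}{9} = - \frac{1 + 1}{9} = \left(- \frac{1}{9}\right) 2 = - \frac{2}{9}$)
$\frac{5 p{\left(Y \right)}}{l{\left(-18 \right)}} = \frac{5 \left(-7\right)}{- \frac{2}{9}} = \left(-35\right) \left(- \frac{9}{2}\right) = \frac{315}{2}$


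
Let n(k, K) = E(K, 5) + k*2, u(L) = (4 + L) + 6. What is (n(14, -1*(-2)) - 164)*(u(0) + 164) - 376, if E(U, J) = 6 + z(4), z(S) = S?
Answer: -22300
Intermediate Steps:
u(L) = 10 + L
E(U, J) = 10 (E(U, J) = 6 + 4 = 10)
n(k, K) = 10 + 2*k (n(k, K) = 10 + k*2 = 10 + 2*k)
(n(14, -1*(-2)) - 164)*(u(0) + 164) - 376 = ((10 + 2*14) - 164)*((10 + 0) + 164) - 376 = ((10 + 28) - 164)*(10 + 164) - 376 = (38 - 164)*174 - 376 = -126*174 - 376 = -21924 - 376 = -22300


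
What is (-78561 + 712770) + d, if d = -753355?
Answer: -119146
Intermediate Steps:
(-78561 + 712770) + d = (-78561 + 712770) - 753355 = 634209 - 753355 = -119146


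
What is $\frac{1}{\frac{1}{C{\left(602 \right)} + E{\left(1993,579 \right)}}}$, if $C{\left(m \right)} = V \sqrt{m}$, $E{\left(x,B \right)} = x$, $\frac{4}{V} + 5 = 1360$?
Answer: $1993 + \frac{4 \sqrt{602}}{1355} \approx 1993.1$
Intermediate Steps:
$V = \frac{4}{1355}$ ($V = \frac{4}{-5 + 1360} = \frac{4}{1355} \approx 0.002952$)
$C{\left(m \right)} = \frac{4 \sqrt{m}}{1355}$
$\frac{1}{\frac{1}{C{\left(602 \right)} + E{\left(1993,579 \right)}}} = \frac{1}{\frac{1}{\frac{4 \sqrt{602}}{1355} + 1993}} = \frac{1}{\frac{1}{1993 + \frac{4 \sqrt{602}}{1355}}} = 1993 + \frac{4 \sqrt{602}}{1355}$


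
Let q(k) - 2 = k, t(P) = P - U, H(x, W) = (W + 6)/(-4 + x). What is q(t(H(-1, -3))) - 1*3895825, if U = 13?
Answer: -19479183/5 ≈ -3.8958e+6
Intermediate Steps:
H(x, W) = (6 + W)/(-4 + x)
t(P) = -13 + P (t(P) = P - 1*13 = P - 13 = -13 + P)
q(k) = 2 + k
q(t(H(-1, -3))) - 1*3895825 = (2 + (-13 + (6 - 3)/(-4 - 1))) - 1*3895825 = (2 + (-13 + 3/(-5))) - 3895825 = (2 + (-13 - 1/5*3)) - 3895825 = (2 + (-13 - 3/5)) - 3895825 = (2 - 68/5) - 3895825 = -58/5 - 3895825 = -19479183/5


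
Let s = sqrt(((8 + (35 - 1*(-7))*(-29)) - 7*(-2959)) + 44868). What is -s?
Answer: -sqrt(64371) ≈ -253.71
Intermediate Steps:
s = sqrt(64371) (s = sqrt(((8 + (35 + 7)*(-29)) - 1*(-20713)) + 44868) = sqrt(((8 + 42*(-29)) + 20713) + 44868) = sqrt(((8 - 1218) + 20713) + 44868) = sqrt((-1210 + 20713) + 44868) = sqrt(19503 + 44868) = sqrt(64371) ≈ 253.71)
-s = -sqrt(64371)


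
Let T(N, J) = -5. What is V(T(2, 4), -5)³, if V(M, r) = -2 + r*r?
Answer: 12167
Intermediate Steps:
V(M, r) = -2 + r²
V(T(2, 4), -5)³ = (-2 + (-5)²)³ = (-2 + 25)³ = 23³ = 12167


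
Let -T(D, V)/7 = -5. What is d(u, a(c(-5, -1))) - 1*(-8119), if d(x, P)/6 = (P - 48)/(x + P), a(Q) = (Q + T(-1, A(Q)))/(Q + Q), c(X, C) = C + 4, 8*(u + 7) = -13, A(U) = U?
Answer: 90509/11 ≈ 8228.1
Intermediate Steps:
u = -69/8 (u = -7 + (⅛)*(-13) = -7 - 13/8 = -69/8 ≈ -8.6250)
T(D, V) = 35 (T(D, V) = -7*(-5) = 35)
c(X, C) = 4 + C
a(Q) = (35 + Q)/(2*Q) (a(Q) = (Q + 35)/(Q + Q) = (35 + Q)/((2*Q)) = (35 + Q)*(1/(2*Q)) = (35 + Q)/(2*Q))
d(x, P) = 6*(-48 + P)/(P + x) (d(x, P) = 6*((P - 48)/(x + P)) = 6*((-48 + P)/(P + x)) = 6*(-48 + P)/(P + x))
d(u, a(c(-5, -1))) - 1*(-8119) = 6*(-48 + (35 + (4 - 1))/(2*(4 - 1)))/((35 + (4 - 1))/(2*(4 - 1)) - 69/8) - 1*(-8119) = 6*(-48 + (½)*(35 + 3)/3)/((½)*(35 + 3)/3 - 69/8) + 8119 = 6*(-48 + (½)*(⅓)*38)/((½)*(⅓)*38 - 69/8) + 8119 = 6*(-48 + 19/3)/(19/3 - 69/8) + 8119 = 6*(-125/3)/(-55/24) + 8119 = 6*(-24/55)*(-125/3) + 8119 = 1200/11 + 8119 = 90509/11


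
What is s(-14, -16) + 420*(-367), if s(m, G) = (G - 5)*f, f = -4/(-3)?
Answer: -154168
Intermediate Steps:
f = 4/3 (f = -4*(-1/3) = 4/3 ≈ 1.3333)
s(m, G) = -20/3 + 4*G/3 (s(m, G) = (G - 5)*(4/3) = (-5 + G)*(4/3) = -20/3 + 4*G/3)
s(-14, -16) + 420*(-367) = (-20/3 + (4/3)*(-16)) + 420*(-367) = (-20/3 - 64/3) - 154140 = -28 - 154140 = -154168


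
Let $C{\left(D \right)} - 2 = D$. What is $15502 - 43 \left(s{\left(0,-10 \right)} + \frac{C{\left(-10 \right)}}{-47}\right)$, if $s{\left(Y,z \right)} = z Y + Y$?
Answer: $\frac{728250}{47} \approx 15495.0$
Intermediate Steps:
$s{\left(Y,z \right)} = Y + Y z$ ($s{\left(Y,z \right)} = Y z + Y = Y + Y z$)
$C{\left(D \right)} = 2 + D$
$15502 - 43 \left(s{\left(0,-10 \right)} + \frac{C{\left(-10 \right)}}{-47}\right) = 15502 - 43 \left(0 \left(1 - 10\right) + \frac{2 - 10}{-47}\right) = 15502 - 43 \left(0 \left(-9\right) - - \frac{8}{47}\right) = 15502 - 43 \left(0 + \frac{8}{47}\right) = 15502 - 43 \cdot \frac{8}{47} = 15502 - \frac{344}{47} = \frac{728250}{47}$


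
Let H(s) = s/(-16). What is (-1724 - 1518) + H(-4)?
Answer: -12967/4 ≈ -3241.8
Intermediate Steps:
H(s) = -s/16 (H(s) = s*(-1/16) = -s/16)
(-1724 - 1518) + H(-4) = (-1724 - 1518) - 1/16*(-4) = -3242 + ¼ = -12967/4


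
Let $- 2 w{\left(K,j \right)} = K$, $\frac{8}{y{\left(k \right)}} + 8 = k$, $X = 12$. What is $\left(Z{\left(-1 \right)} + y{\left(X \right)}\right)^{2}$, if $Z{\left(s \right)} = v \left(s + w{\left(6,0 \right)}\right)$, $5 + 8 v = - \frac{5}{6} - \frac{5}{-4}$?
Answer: $\frac{10609}{576} \approx 18.418$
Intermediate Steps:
$y{\left(k \right)} = \frac{8}{-8 + k}$
$w{\left(K,j \right)} = - \frac{K}{2}$
$v = - \frac{55}{96}$ ($v = - \frac{5}{8} + \frac{- \frac{5}{6} - \frac{5}{-4}}{8} = - \frac{5}{8} + \frac{\left(-5\right) \frac{1}{6} - - \frac{5}{4}}{8} = - \frac{5}{8} + \frac{- \frac{5}{6} + \frac{5}{4}}{8} = - \frac{5}{8} + \frac{1}{8} \cdot \frac{5}{12} = - \frac{5}{8} + \frac{5}{96} = - \frac{55}{96} \approx -0.57292$)
$Z{\left(s \right)} = \frac{55}{32} - \frac{55 s}{96}$ ($Z{\left(s \right)} = - \frac{55 \left(s - 3\right)}{96} = - \frac{55 \left(-3 + s\right)}{96} = \frac{55}{32} - \frac{55 s}{96}$)
$\left(Z{\left(-1 \right)} + y{\left(X \right)}\right)^{2} = \left(\left(\frac{55}{32} - - \frac{55}{96}\right) + \frac{8}{-8 + 12}\right)^{2} = \left(\left(\frac{55}{32} + \frac{55}{96}\right) + \frac{8}{4}\right)^{2} = \left(\frac{55}{24} + 8 \cdot \frac{1}{4}\right)^{2} = \left(\frac{55}{24} + 2\right)^{2} = \left(\frac{103}{24}\right)^{2} = \frac{10609}{576}$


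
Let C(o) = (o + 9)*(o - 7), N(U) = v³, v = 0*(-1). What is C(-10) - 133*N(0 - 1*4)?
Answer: 17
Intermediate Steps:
v = 0
N(U) = 0 (N(U) = 0³ = 0)
C(o) = (-7 + o)*(9 + o) (C(o) = (9 + o)*(-7 + o) = (-7 + o)*(9 + o))
C(-10) - 133*N(0 - 1*4) = (-63 + (-10)² + 2*(-10)) - 133*0 = (-63 + 100 - 20) + 0 = 17 + 0 = 17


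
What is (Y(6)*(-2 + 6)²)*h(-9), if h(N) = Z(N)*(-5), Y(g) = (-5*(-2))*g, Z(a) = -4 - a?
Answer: -24000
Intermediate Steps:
Y(g) = 10*g
h(N) = 20 + 5*N (h(N) = (-4 - N)*(-5) = 20 + 5*N)
(Y(6)*(-2 + 6)²)*h(-9) = ((10*6)*(-2 + 6)²)*(20 + 5*(-9)) = (60*4²)*(20 - 45) = (60*16)*(-25) = 960*(-25) = -24000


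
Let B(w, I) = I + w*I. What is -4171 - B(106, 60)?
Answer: -10591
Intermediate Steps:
B(w, I) = I + I*w
-4171 - B(106, 60) = -4171 - 60*(1 + 106) = -4171 - 60*107 = -4171 - 1*6420 = -4171 - 6420 = -10591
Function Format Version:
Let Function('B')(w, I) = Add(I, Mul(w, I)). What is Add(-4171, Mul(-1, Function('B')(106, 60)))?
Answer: -10591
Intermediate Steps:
Function('B')(w, I) = Add(I, Mul(I, w))
Add(-4171, Mul(-1, Function('B')(106, 60))) = Add(-4171, Mul(-1, Mul(60, Add(1, 106)))) = Add(-4171, Mul(-1, Mul(60, 107))) = Add(-4171, Mul(-1, 6420)) = Add(-4171, -6420) = -10591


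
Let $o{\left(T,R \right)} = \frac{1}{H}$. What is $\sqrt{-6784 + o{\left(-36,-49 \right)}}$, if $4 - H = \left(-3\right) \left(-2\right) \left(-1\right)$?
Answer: $\frac{i \sqrt{678390}}{10} \approx 82.364 i$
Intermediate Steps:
$H = 10$ ($H = 4 - \left(-3\right) \left(-2\right) \left(-1\right) = 4 - 6 \left(-1\right) = 4 - -6 = 4 + 6 = 10$)
$o{\left(T,R \right)} = \frac{1}{10}$
$\sqrt{-6784 + o{\left(-36,-49 \right)}} = \sqrt{-6784 + \frac{1}{10}} = \sqrt{- \frac{67839}{10}} = \frac{i \sqrt{678390}}{10}$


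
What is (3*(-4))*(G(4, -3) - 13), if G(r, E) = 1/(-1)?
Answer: 168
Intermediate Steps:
G(r, E) = -1
(3*(-4))*(G(4, -3) - 13) = (3*(-4))*(-1 - 13) = -12*(-14) = 168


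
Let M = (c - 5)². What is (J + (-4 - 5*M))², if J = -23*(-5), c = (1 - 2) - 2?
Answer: 43681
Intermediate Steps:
c = -3 (c = -1 - 2 = -3)
M = 64 (M = (-3 - 5)² = (-8)² = 64)
J = 115
(J + (-4 - 5*M))² = (115 + (-4 - 5*64))² = (115 + (-4 - 320))² = (115 - 324)² = (-209)² = 43681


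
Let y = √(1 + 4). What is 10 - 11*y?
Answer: 10 - 11*√5 ≈ -14.597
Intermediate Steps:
y = √5 ≈ 2.2361
10 - 11*y = 10 - 11*√5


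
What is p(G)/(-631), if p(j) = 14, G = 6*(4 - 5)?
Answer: -14/631 ≈ -0.022187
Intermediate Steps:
G = -6 (G = 6*(-1) = -6)
p(G)/(-631) = 14/(-631) = 14*(-1/631) = -14/631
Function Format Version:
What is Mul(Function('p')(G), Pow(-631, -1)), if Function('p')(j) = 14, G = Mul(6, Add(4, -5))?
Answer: Rational(-14, 631) ≈ -0.022187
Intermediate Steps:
G = -6 (G = Mul(6, -1) = -6)
Mul(Function('p')(G), Pow(-631, -1)) = Mul(14, Pow(-631, -1)) = Mul(14, Rational(-1, 631)) = Rational(-14, 631)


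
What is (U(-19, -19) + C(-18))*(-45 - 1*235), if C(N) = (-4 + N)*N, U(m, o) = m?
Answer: -105560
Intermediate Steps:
C(N) = N*(-4 + N)
(U(-19, -19) + C(-18))*(-45 - 1*235) = (-19 - 18*(-4 - 18))*(-45 - 1*235) = (-19 - 18*(-22))*(-45 - 235) = (-19 + 396)*(-280) = 377*(-280) = -105560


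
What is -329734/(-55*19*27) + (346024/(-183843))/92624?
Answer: 112529885093/9629083530 ≈ 11.686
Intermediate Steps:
-329734/(-55*19*27) + (346024/(-183843))/92624 = -329734/((-1045*27)) + (346024*(-1/183843))*(1/92624) = -329734/(-28215) - 346024/183843*1/92624 = -329734*(-1/28215) - 6179/304076322 = 329734/28215 - 6179/304076322 = 112529885093/9629083530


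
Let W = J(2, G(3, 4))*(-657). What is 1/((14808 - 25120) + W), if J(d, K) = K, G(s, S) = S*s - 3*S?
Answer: -1/10312 ≈ -9.6974e-5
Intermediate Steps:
G(s, S) = -3*S + S*s
W = 0 (W = (4*(-3 + 3))*(-657) = (4*0)*(-657) = 0*(-657) = 0)
1/((14808 - 25120) + W) = 1/((14808 - 25120) + 0) = 1/(-10312 + 0) = 1/(-10312) = -1/10312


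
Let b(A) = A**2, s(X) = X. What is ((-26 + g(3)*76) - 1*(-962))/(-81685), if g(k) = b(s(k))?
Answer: -324/16337 ≈ -0.019832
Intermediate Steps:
g(k) = k**2
((-26 + g(3)*76) - 1*(-962))/(-81685) = ((-26 + 3**2*76) - 1*(-962))/(-81685) = ((-26 + 9*76) + 962)*(-1/81685) = ((-26 + 684) + 962)*(-1/81685) = (658 + 962)*(-1/81685) = 1620*(-1/81685) = -324/16337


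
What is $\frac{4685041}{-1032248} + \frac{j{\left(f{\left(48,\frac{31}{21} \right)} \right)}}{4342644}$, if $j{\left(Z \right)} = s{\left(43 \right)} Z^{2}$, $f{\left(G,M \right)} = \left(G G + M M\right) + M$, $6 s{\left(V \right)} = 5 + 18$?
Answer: $\frac{15135716234672735}{93406840179202872} \approx 0.16204$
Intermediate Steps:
$s{\left(V \right)} = \frac{23}{6}$ ($s{\left(V \right)} = \frac{5 + 18}{6} = \frac{1}{6} \cdot 23 = \frac{23}{6}$)
$f{\left(G,M \right)} = M + G^{2} + M^{2}$ ($f{\left(G,M \right)} = \left(G^{2} + M^{2}\right) + M = M + G^{2} + M^{2}$)
$j{\left(Z \right)} = \frac{23 Z^{2}}{6}$
$\frac{4685041}{-1032248} + \frac{j{\left(f{\left(48,\frac{31}{21} \right)} \right)}}{4342644} = \frac{4685041}{-1032248} + \frac{\frac{23}{6} \left(\frac{31}{21} + 48^{2} + \left(\frac{31}{21}\right)^{2}\right)^{2}}{4342644} = 4685041 \left(- \frac{1}{1032248}\right) + \frac{23 \left(31 \cdot \frac{1}{21} + 2304 + \left(31 \cdot \frac{1}{21}\right)^{2}\right)^{2}}{6} \cdot \frac{1}{4342644} = - \frac{4685041}{1032248} + \frac{23 \left(\frac{31}{21} + 2304 + \left(\frac{31}{21}\right)^{2}\right)^{2}}{6} \cdot \frac{1}{4342644} = - \frac{4685041}{1032248} + \frac{23 \left(\frac{31}{21} + 2304 + \frac{961}{441}\right)^{2}}{6} \cdot \frac{1}{4342644} = - \frac{4685041}{1032248} + \frac{23 \left(\frac{1017676}{441}\right)^{2}}{6} \cdot \frac{1}{4342644} = - \frac{4685041}{1032248} + \frac{23}{6} \cdot \frac{1035664440976}{194481} \cdot \frac{1}{4342644} = - \frac{4685041}{1032248} + \frac{11910141071224}{583443} \cdot \frac{1}{4342644} = - \frac{4685041}{1032248} + \frac{2977535267806}{633421310823} = \frac{15135716234672735}{93406840179202872}$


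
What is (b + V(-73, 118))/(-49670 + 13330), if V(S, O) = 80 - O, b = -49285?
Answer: 49323/36340 ≈ 1.3573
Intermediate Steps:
(b + V(-73, 118))/(-49670 + 13330) = (-49285 + (80 - 1*118))/(-49670 + 13330) = (-49285 + (80 - 118))/(-36340) = (-49285 - 38)*(-1/36340) = -49323*(-1/36340) = 49323/36340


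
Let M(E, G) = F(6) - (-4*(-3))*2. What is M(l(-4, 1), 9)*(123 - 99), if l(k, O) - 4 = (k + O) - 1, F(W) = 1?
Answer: -552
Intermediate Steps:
l(k, O) = 3 + O + k (l(k, O) = 4 + ((k + O) - 1) = 4 + ((O + k) - 1) = 4 + (-1 + O + k) = 3 + O + k)
M(E, G) = -23 (M(E, G) = 1 - (-4*(-3))*2 = 1 - 12*2 = 1 - 1*24 = 1 - 24 = -23)
M(l(-4, 1), 9)*(123 - 99) = -23*(123 - 99) = -23*24 = -552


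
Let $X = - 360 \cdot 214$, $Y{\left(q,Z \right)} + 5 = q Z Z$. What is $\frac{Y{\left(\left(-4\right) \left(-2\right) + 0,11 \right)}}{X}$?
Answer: $- \frac{1}{80} \approx -0.0125$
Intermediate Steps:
$Y{\left(q,Z \right)} = -5 + q Z^{2}$ ($Y{\left(q,Z \right)} = -5 + q Z Z = -5 + Z q Z = -5 + q Z^{2}$)
$X = -77040$ ($X = \left(-1\right) 77040 = -77040$)
$\frac{Y{\left(\left(-4\right) \left(-2\right) + 0,11 \right)}}{X} = \frac{-5 + \left(\left(-4\right) \left(-2\right) + 0\right) 11^{2}}{-77040} = - \frac{-5 + \left(8 + 0\right) 121}{77040} = - \frac{-5 + 8 \cdot 121}{77040} = - \frac{-5 + 968}{77040} = \left(- \frac{1}{77040}\right) 963 = - \frac{1}{80}$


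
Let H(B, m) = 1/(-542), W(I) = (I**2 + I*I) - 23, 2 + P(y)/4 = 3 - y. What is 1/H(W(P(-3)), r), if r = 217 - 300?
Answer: -542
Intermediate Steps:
P(y) = 4 - 4*y (P(y) = -8 + 4*(3 - y) = -8 + (12 - 4*y) = 4 - 4*y)
W(I) = -23 + 2*I**2 (W(I) = (I**2 + I**2) - 23 = 2*I**2 - 23 = -23 + 2*I**2)
r = -83
H(B, m) = -1/542
1/H(W(P(-3)), r) = 1/(-1/542) = -542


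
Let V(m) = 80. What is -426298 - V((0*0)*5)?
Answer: -426378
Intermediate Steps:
-426298 - V((0*0)*5) = -426298 - 1*80 = -426298 - 80 = -426378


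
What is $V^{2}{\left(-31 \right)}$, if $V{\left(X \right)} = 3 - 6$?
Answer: $9$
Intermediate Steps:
$V{\left(X \right)} = -3$
$V^{2}{\left(-31 \right)} = \left(-3\right)^{2} = 9$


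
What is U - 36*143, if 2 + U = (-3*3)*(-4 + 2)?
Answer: -5132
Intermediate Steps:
U = 16 (U = -2 + (-3*3)*(-4 + 2) = -2 - 9*(-2) = -2 + 18 = 16)
U - 36*143 = 16 - 36*143 = 16 - 5148 = -5132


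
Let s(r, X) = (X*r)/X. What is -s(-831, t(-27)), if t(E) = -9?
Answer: 831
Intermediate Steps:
s(r, X) = r
-s(-831, t(-27)) = -1*(-831) = 831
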